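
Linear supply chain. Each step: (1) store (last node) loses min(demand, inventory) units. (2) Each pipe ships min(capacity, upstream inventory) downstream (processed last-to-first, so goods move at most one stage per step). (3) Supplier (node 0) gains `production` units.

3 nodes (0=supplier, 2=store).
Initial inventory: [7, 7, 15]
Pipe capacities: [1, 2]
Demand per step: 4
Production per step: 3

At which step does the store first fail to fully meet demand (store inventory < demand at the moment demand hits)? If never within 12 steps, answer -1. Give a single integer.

Step 1: demand=4,sold=4 ship[1->2]=2 ship[0->1]=1 prod=3 -> [9 6 13]
Step 2: demand=4,sold=4 ship[1->2]=2 ship[0->1]=1 prod=3 -> [11 5 11]
Step 3: demand=4,sold=4 ship[1->2]=2 ship[0->1]=1 prod=3 -> [13 4 9]
Step 4: demand=4,sold=4 ship[1->2]=2 ship[0->1]=1 prod=3 -> [15 3 7]
Step 5: demand=4,sold=4 ship[1->2]=2 ship[0->1]=1 prod=3 -> [17 2 5]
Step 6: demand=4,sold=4 ship[1->2]=2 ship[0->1]=1 prod=3 -> [19 1 3]
Step 7: demand=4,sold=3 ship[1->2]=1 ship[0->1]=1 prod=3 -> [21 1 1]
Step 8: demand=4,sold=1 ship[1->2]=1 ship[0->1]=1 prod=3 -> [23 1 1]
Step 9: demand=4,sold=1 ship[1->2]=1 ship[0->1]=1 prod=3 -> [25 1 1]
Step 10: demand=4,sold=1 ship[1->2]=1 ship[0->1]=1 prod=3 -> [27 1 1]
Step 11: demand=4,sold=1 ship[1->2]=1 ship[0->1]=1 prod=3 -> [29 1 1]
Step 12: demand=4,sold=1 ship[1->2]=1 ship[0->1]=1 prod=3 -> [31 1 1]
First stockout at step 7

7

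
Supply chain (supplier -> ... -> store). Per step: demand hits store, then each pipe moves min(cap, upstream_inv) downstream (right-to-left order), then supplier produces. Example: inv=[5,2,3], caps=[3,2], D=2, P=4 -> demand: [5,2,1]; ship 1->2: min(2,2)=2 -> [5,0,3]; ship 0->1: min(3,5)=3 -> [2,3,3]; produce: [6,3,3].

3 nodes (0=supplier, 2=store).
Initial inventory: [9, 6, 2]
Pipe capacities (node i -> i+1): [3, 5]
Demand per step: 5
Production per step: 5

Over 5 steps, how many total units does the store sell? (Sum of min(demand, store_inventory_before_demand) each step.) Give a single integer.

Step 1: sold=2 (running total=2) -> [11 4 5]
Step 2: sold=5 (running total=7) -> [13 3 4]
Step 3: sold=4 (running total=11) -> [15 3 3]
Step 4: sold=3 (running total=14) -> [17 3 3]
Step 5: sold=3 (running total=17) -> [19 3 3]

Answer: 17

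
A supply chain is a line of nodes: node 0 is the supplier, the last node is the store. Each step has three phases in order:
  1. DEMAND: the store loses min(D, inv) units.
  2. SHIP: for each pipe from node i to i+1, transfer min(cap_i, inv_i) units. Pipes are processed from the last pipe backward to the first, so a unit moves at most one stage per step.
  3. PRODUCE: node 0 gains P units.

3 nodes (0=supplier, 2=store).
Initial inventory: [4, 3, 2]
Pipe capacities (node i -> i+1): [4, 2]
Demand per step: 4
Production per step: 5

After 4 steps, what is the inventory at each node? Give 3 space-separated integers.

Step 1: demand=4,sold=2 ship[1->2]=2 ship[0->1]=4 prod=5 -> inv=[5 5 2]
Step 2: demand=4,sold=2 ship[1->2]=2 ship[0->1]=4 prod=5 -> inv=[6 7 2]
Step 3: demand=4,sold=2 ship[1->2]=2 ship[0->1]=4 prod=5 -> inv=[7 9 2]
Step 4: demand=4,sold=2 ship[1->2]=2 ship[0->1]=4 prod=5 -> inv=[8 11 2]

8 11 2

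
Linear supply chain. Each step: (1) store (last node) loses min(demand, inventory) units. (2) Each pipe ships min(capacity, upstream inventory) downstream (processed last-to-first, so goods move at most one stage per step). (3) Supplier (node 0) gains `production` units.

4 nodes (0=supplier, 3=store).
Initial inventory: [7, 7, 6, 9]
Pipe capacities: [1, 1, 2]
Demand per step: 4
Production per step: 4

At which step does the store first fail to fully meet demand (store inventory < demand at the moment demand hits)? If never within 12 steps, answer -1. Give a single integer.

Step 1: demand=4,sold=4 ship[2->3]=2 ship[1->2]=1 ship[0->1]=1 prod=4 -> [10 7 5 7]
Step 2: demand=4,sold=4 ship[2->3]=2 ship[1->2]=1 ship[0->1]=1 prod=4 -> [13 7 4 5]
Step 3: demand=4,sold=4 ship[2->3]=2 ship[1->2]=1 ship[0->1]=1 prod=4 -> [16 7 3 3]
Step 4: demand=4,sold=3 ship[2->3]=2 ship[1->2]=1 ship[0->1]=1 prod=4 -> [19 7 2 2]
Step 5: demand=4,sold=2 ship[2->3]=2 ship[1->2]=1 ship[0->1]=1 prod=4 -> [22 7 1 2]
Step 6: demand=4,sold=2 ship[2->3]=1 ship[1->2]=1 ship[0->1]=1 prod=4 -> [25 7 1 1]
Step 7: demand=4,sold=1 ship[2->3]=1 ship[1->2]=1 ship[0->1]=1 prod=4 -> [28 7 1 1]
Step 8: demand=4,sold=1 ship[2->3]=1 ship[1->2]=1 ship[0->1]=1 prod=4 -> [31 7 1 1]
Step 9: demand=4,sold=1 ship[2->3]=1 ship[1->2]=1 ship[0->1]=1 prod=4 -> [34 7 1 1]
Step 10: demand=4,sold=1 ship[2->3]=1 ship[1->2]=1 ship[0->1]=1 prod=4 -> [37 7 1 1]
Step 11: demand=4,sold=1 ship[2->3]=1 ship[1->2]=1 ship[0->1]=1 prod=4 -> [40 7 1 1]
Step 12: demand=4,sold=1 ship[2->3]=1 ship[1->2]=1 ship[0->1]=1 prod=4 -> [43 7 1 1]
First stockout at step 4

4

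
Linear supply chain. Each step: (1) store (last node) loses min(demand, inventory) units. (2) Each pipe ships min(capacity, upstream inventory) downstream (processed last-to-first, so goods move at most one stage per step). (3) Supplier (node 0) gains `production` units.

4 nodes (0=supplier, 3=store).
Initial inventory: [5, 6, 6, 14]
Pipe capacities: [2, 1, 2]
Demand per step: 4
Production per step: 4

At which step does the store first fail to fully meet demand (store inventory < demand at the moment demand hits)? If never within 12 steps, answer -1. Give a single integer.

Step 1: demand=4,sold=4 ship[2->3]=2 ship[1->2]=1 ship[0->1]=2 prod=4 -> [7 7 5 12]
Step 2: demand=4,sold=4 ship[2->3]=2 ship[1->2]=1 ship[0->1]=2 prod=4 -> [9 8 4 10]
Step 3: demand=4,sold=4 ship[2->3]=2 ship[1->2]=1 ship[0->1]=2 prod=4 -> [11 9 3 8]
Step 4: demand=4,sold=4 ship[2->3]=2 ship[1->2]=1 ship[0->1]=2 prod=4 -> [13 10 2 6]
Step 5: demand=4,sold=4 ship[2->3]=2 ship[1->2]=1 ship[0->1]=2 prod=4 -> [15 11 1 4]
Step 6: demand=4,sold=4 ship[2->3]=1 ship[1->2]=1 ship[0->1]=2 prod=4 -> [17 12 1 1]
Step 7: demand=4,sold=1 ship[2->3]=1 ship[1->2]=1 ship[0->1]=2 prod=4 -> [19 13 1 1]
Step 8: demand=4,sold=1 ship[2->3]=1 ship[1->2]=1 ship[0->1]=2 prod=4 -> [21 14 1 1]
Step 9: demand=4,sold=1 ship[2->3]=1 ship[1->2]=1 ship[0->1]=2 prod=4 -> [23 15 1 1]
Step 10: demand=4,sold=1 ship[2->3]=1 ship[1->2]=1 ship[0->1]=2 prod=4 -> [25 16 1 1]
Step 11: demand=4,sold=1 ship[2->3]=1 ship[1->2]=1 ship[0->1]=2 prod=4 -> [27 17 1 1]
Step 12: demand=4,sold=1 ship[2->3]=1 ship[1->2]=1 ship[0->1]=2 prod=4 -> [29 18 1 1]
First stockout at step 7

7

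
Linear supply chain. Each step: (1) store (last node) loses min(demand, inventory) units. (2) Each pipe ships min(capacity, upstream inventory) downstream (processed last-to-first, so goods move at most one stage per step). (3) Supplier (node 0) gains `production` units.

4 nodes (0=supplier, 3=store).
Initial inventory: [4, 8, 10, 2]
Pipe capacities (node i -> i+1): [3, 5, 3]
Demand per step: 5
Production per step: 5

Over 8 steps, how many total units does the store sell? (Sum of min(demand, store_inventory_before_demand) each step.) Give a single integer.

Answer: 23

Derivation:
Step 1: sold=2 (running total=2) -> [6 6 12 3]
Step 2: sold=3 (running total=5) -> [8 4 14 3]
Step 3: sold=3 (running total=8) -> [10 3 15 3]
Step 4: sold=3 (running total=11) -> [12 3 15 3]
Step 5: sold=3 (running total=14) -> [14 3 15 3]
Step 6: sold=3 (running total=17) -> [16 3 15 3]
Step 7: sold=3 (running total=20) -> [18 3 15 3]
Step 8: sold=3 (running total=23) -> [20 3 15 3]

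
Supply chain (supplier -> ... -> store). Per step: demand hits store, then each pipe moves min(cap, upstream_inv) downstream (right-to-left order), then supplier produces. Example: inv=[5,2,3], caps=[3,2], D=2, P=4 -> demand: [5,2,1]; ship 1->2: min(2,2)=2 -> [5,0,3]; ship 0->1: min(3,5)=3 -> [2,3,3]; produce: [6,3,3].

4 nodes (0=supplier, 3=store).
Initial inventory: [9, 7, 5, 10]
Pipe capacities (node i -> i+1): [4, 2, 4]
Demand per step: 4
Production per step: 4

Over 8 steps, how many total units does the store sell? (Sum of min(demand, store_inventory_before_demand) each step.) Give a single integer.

Answer: 27

Derivation:
Step 1: sold=4 (running total=4) -> [9 9 3 10]
Step 2: sold=4 (running total=8) -> [9 11 2 9]
Step 3: sold=4 (running total=12) -> [9 13 2 7]
Step 4: sold=4 (running total=16) -> [9 15 2 5]
Step 5: sold=4 (running total=20) -> [9 17 2 3]
Step 6: sold=3 (running total=23) -> [9 19 2 2]
Step 7: sold=2 (running total=25) -> [9 21 2 2]
Step 8: sold=2 (running total=27) -> [9 23 2 2]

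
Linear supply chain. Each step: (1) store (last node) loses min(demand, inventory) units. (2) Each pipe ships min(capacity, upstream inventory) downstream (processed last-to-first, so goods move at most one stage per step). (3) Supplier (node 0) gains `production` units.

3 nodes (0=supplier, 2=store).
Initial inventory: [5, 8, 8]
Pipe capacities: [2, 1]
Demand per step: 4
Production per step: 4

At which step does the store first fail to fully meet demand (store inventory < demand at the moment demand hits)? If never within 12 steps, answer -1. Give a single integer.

Step 1: demand=4,sold=4 ship[1->2]=1 ship[0->1]=2 prod=4 -> [7 9 5]
Step 2: demand=4,sold=4 ship[1->2]=1 ship[0->1]=2 prod=4 -> [9 10 2]
Step 3: demand=4,sold=2 ship[1->2]=1 ship[0->1]=2 prod=4 -> [11 11 1]
Step 4: demand=4,sold=1 ship[1->2]=1 ship[0->1]=2 prod=4 -> [13 12 1]
Step 5: demand=4,sold=1 ship[1->2]=1 ship[0->1]=2 prod=4 -> [15 13 1]
Step 6: demand=4,sold=1 ship[1->2]=1 ship[0->1]=2 prod=4 -> [17 14 1]
Step 7: demand=4,sold=1 ship[1->2]=1 ship[0->1]=2 prod=4 -> [19 15 1]
Step 8: demand=4,sold=1 ship[1->2]=1 ship[0->1]=2 prod=4 -> [21 16 1]
Step 9: demand=4,sold=1 ship[1->2]=1 ship[0->1]=2 prod=4 -> [23 17 1]
Step 10: demand=4,sold=1 ship[1->2]=1 ship[0->1]=2 prod=4 -> [25 18 1]
Step 11: demand=4,sold=1 ship[1->2]=1 ship[0->1]=2 prod=4 -> [27 19 1]
Step 12: demand=4,sold=1 ship[1->2]=1 ship[0->1]=2 prod=4 -> [29 20 1]
First stockout at step 3

3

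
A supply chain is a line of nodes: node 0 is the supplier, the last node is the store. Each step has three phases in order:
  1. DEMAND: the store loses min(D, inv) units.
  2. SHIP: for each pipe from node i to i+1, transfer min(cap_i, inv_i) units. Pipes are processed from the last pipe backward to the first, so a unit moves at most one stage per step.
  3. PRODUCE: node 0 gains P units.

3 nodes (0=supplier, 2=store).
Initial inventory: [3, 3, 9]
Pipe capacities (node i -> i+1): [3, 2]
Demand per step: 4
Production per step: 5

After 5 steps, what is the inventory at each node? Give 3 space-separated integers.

Step 1: demand=4,sold=4 ship[1->2]=2 ship[0->1]=3 prod=5 -> inv=[5 4 7]
Step 2: demand=4,sold=4 ship[1->2]=2 ship[0->1]=3 prod=5 -> inv=[7 5 5]
Step 3: demand=4,sold=4 ship[1->2]=2 ship[0->1]=3 prod=5 -> inv=[9 6 3]
Step 4: demand=4,sold=3 ship[1->2]=2 ship[0->1]=3 prod=5 -> inv=[11 7 2]
Step 5: demand=4,sold=2 ship[1->2]=2 ship[0->1]=3 prod=5 -> inv=[13 8 2]

13 8 2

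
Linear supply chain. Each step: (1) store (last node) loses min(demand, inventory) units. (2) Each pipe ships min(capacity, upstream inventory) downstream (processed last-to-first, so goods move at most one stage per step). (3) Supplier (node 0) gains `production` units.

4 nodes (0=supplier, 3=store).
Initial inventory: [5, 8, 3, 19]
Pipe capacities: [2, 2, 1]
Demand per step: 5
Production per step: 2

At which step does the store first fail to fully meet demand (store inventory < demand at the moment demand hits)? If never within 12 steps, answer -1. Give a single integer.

Step 1: demand=5,sold=5 ship[2->3]=1 ship[1->2]=2 ship[0->1]=2 prod=2 -> [5 8 4 15]
Step 2: demand=5,sold=5 ship[2->3]=1 ship[1->2]=2 ship[0->1]=2 prod=2 -> [5 8 5 11]
Step 3: demand=5,sold=5 ship[2->3]=1 ship[1->2]=2 ship[0->1]=2 prod=2 -> [5 8 6 7]
Step 4: demand=5,sold=5 ship[2->3]=1 ship[1->2]=2 ship[0->1]=2 prod=2 -> [5 8 7 3]
Step 5: demand=5,sold=3 ship[2->3]=1 ship[1->2]=2 ship[0->1]=2 prod=2 -> [5 8 8 1]
Step 6: demand=5,sold=1 ship[2->3]=1 ship[1->2]=2 ship[0->1]=2 prod=2 -> [5 8 9 1]
Step 7: demand=5,sold=1 ship[2->3]=1 ship[1->2]=2 ship[0->1]=2 prod=2 -> [5 8 10 1]
Step 8: demand=5,sold=1 ship[2->3]=1 ship[1->2]=2 ship[0->1]=2 prod=2 -> [5 8 11 1]
Step 9: demand=5,sold=1 ship[2->3]=1 ship[1->2]=2 ship[0->1]=2 prod=2 -> [5 8 12 1]
Step 10: demand=5,sold=1 ship[2->3]=1 ship[1->2]=2 ship[0->1]=2 prod=2 -> [5 8 13 1]
Step 11: demand=5,sold=1 ship[2->3]=1 ship[1->2]=2 ship[0->1]=2 prod=2 -> [5 8 14 1]
Step 12: demand=5,sold=1 ship[2->3]=1 ship[1->2]=2 ship[0->1]=2 prod=2 -> [5 8 15 1]
First stockout at step 5

5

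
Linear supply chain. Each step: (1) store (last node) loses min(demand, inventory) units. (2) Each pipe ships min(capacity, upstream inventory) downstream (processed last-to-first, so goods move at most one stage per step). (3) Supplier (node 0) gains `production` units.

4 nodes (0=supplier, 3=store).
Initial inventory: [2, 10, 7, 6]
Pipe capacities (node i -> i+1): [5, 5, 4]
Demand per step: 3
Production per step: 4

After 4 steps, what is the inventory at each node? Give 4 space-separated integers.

Step 1: demand=3,sold=3 ship[2->3]=4 ship[1->2]=5 ship[0->1]=2 prod=4 -> inv=[4 7 8 7]
Step 2: demand=3,sold=3 ship[2->3]=4 ship[1->2]=5 ship[0->1]=4 prod=4 -> inv=[4 6 9 8]
Step 3: demand=3,sold=3 ship[2->3]=4 ship[1->2]=5 ship[0->1]=4 prod=4 -> inv=[4 5 10 9]
Step 4: demand=3,sold=3 ship[2->3]=4 ship[1->2]=5 ship[0->1]=4 prod=4 -> inv=[4 4 11 10]

4 4 11 10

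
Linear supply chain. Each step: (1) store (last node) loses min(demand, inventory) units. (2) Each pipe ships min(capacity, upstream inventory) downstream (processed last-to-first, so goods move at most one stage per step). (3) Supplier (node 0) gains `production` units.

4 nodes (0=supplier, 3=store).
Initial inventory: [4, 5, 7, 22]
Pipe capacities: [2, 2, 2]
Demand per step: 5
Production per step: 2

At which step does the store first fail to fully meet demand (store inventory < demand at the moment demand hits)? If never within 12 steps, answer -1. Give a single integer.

Step 1: demand=5,sold=5 ship[2->3]=2 ship[1->2]=2 ship[0->1]=2 prod=2 -> [4 5 7 19]
Step 2: demand=5,sold=5 ship[2->3]=2 ship[1->2]=2 ship[0->1]=2 prod=2 -> [4 5 7 16]
Step 3: demand=5,sold=5 ship[2->3]=2 ship[1->2]=2 ship[0->1]=2 prod=2 -> [4 5 7 13]
Step 4: demand=5,sold=5 ship[2->3]=2 ship[1->2]=2 ship[0->1]=2 prod=2 -> [4 5 7 10]
Step 5: demand=5,sold=5 ship[2->3]=2 ship[1->2]=2 ship[0->1]=2 prod=2 -> [4 5 7 7]
Step 6: demand=5,sold=5 ship[2->3]=2 ship[1->2]=2 ship[0->1]=2 prod=2 -> [4 5 7 4]
Step 7: demand=5,sold=4 ship[2->3]=2 ship[1->2]=2 ship[0->1]=2 prod=2 -> [4 5 7 2]
Step 8: demand=5,sold=2 ship[2->3]=2 ship[1->2]=2 ship[0->1]=2 prod=2 -> [4 5 7 2]
Step 9: demand=5,sold=2 ship[2->3]=2 ship[1->2]=2 ship[0->1]=2 prod=2 -> [4 5 7 2]
Step 10: demand=5,sold=2 ship[2->3]=2 ship[1->2]=2 ship[0->1]=2 prod=2 -> [4 5 7 2]
Step 11: demand=5,sold=2 ship[2->3]=2 ship[1->2]=2 ship[0->1]=2 prod=2 -> [4 5 7 2]
Step 12: demand=5,sold=2 ship[2->3]=2 ship[1->2]=2 ship[0->1]=2 prod=2 -> [4 5 7 2]
First stockout at step 7

7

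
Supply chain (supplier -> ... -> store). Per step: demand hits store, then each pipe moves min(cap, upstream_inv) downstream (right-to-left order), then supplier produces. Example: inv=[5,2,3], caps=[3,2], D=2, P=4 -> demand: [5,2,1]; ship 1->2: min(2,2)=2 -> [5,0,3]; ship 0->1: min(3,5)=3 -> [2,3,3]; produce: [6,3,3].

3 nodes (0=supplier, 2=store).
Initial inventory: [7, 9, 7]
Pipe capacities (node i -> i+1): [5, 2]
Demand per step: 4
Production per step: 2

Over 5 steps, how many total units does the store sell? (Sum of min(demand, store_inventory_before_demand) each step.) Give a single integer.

Answer: 15

Derivation:
Step 1: sold=4 (running total=4) -> [4 12 5]
Step 2: sold=4 (running total=8) -> [2 14 3]
Step 3: sold=3 (running total=11) -> [2 14 2]
Step 4: sold=2 (running total=13) -> [2 14 2]
Step 5: sold=2 (running total=15) -> [2 14 2]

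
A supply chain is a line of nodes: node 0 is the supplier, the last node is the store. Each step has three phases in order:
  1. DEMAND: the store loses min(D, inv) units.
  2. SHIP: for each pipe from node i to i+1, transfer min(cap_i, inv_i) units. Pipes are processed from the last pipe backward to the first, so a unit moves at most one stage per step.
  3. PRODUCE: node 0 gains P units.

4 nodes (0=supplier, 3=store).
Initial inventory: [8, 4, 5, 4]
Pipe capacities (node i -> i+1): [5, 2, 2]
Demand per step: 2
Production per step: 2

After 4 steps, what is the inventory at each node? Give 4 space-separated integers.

Step 1: demand=2,sold=2 ship[2->3]=2 ship[1->2]=2 ship[0->1]=5 prod=2 -> inv=[5 7 5 4]
Step 2: demand=2,sold=2 ship[2->3]=2 ship[1->2]=2 ship[0->1]=5 prod=2 -> inv=[2 10 5 4]
Step 3: demand=2,sold=2 ship[2->3]=2 ship[1->2]=2 ship[0->1]=2 prod=2 -> inv=[2 10 5 4]
Step 4: demand=2,sold=2 ship[2->3]=2 ship[1->2]=2 ship[0->1]=2 prod=2 -> inv=[2 10 5 4]

2 10 5 4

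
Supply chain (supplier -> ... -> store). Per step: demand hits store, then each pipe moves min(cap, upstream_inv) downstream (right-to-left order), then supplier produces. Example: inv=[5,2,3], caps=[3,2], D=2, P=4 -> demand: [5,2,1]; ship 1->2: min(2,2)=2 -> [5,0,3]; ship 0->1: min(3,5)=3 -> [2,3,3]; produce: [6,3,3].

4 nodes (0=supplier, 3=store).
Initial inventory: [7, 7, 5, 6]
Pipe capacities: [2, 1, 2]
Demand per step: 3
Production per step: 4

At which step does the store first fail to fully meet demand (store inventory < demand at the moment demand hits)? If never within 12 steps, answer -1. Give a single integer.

Step 1: demand=3,sold=3 ship[2->3]=2 ship[1->2]=1 ship[0->1]=2 prod=4 -> [9 8 4 5]
Step 2: demand=3,sold=3 ship[2->3]=2 ship[1->2]=1 ship[0->1]=2 prod=4 -> [11 9 3 4]
Step 3: demand=3,sold=3 ship[2->3]=2 ship[1->2]=1 ship[0->1]=2 prod=4 -> [13 10 2 3]
Step 4: demand=3,sold=3 ship[2->3]=2 ship[1->2]=1 ship[0->1]=2 prod=4 -> [15 11 1 2]
Step 5: demand=3,sold=2 ship[2->3]=1 ship[1->2]=1 ship[0->1]=2 prod=4 -> [17 12 1 1]
Step 6: demand=3,sold=1 ship[2->3]=1 ship[1->2]=1 ship[0->1]=2 prod=4 -> [19 13 1 1]
Step 7: demand=3,sold=1 ship[2->3]=1 ship[1->2]=1 ship[0->1]=2 prod=4 -> [21 14 1 1]
Step 8: demand=3,sold=1 ship[2->3]=1 ship[1->2]=1 ship[0->1]=2 prod=4 -> [23 15 1 1]
Step 9: demand=3,sold=1 ship[2->3]=1 ship[1->2]=1 ship[0->1]=2 prod=4 -> [25 16 1 1]
Step 10: demand=3,sold=1 ship[2->3]=1 ship[1->2]=1 ship[0->1]=2 prod=4 -> [27 17 1 1]
Step 11: demand=3,sold=1 ship[2->3]=1 ship[1->2]=1 ship[0->1]=2 prod=4 -> [29 18 1 1]
Step 12: demand=3,sold=1 ship[2->3]=1 ship[1->2]=1 ship[0->1]=2 prod=4 -> [31 19 1 1]
First stockout at step 5

5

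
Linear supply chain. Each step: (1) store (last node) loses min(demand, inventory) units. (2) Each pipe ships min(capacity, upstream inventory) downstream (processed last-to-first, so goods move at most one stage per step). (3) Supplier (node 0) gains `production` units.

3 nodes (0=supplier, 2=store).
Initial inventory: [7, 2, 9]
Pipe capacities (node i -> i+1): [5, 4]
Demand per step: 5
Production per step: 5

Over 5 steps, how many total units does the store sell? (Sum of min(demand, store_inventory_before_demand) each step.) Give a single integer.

Step 1: sold=5 (running total=5) -> [7 5 6]
Step 2: sold=5 (running total=10) -> [7 6 5]
Step 3: sold=5 (running total=15) -> [7 7 4]
Step 4: sold=4 (running total=19) -> [7 8 4]
Step 5: sold=4 (running total=23) -> [7 9 4]

Answer: 23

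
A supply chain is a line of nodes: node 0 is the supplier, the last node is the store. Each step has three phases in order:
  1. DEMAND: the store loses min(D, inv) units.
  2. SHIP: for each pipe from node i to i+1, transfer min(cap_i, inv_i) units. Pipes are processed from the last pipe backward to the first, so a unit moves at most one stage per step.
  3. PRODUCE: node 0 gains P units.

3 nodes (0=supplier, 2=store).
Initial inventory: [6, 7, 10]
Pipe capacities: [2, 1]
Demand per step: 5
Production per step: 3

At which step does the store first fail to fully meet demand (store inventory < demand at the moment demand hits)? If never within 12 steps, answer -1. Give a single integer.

Step 1: demand=5,sold=5 ship[1->2]=1 ship[0->1]=2 prod=3 -> [7 8 6]
Step 2: demand=5,sold=5 ship[1->2]=1 ship[0->1]=2 prod=3 -> [8 9 2]
Step 3: demand=5,sold=2 ship[1->2]=1 ship[0->1]=2 prod=3 -> [9 10 1]
Step 4: demand=5,sold=1 ship[1->2]=1 ship[0->1]=2 prod=3 -> [10 11 1]
Step 5: demand=5,sold=1 ship[1->2]=1 ship[0->1]=2 prod=3 -> [11 12 1]
Step 6: demand=5,sold=1 ship[1->2]=1 ship[0->1]=2 prod=3 -> [12 13 1]
Step 7: demand=5,sold=1 ship[1->2]=1 ship[0->1]=2 prod=3 -> [13 14 1]
Step 8: demand=5,sold=1 ship[1->2]=1 ship[0->1]=2 prod=3 -> [14 15 1]
Step 9: demand=5,sold=1 ship[1->2]=1 ship[0->1]=2 prod=3 -> [15 16 1]
Step 10: demand=5,sold=1 ship[1->2]=1 ship[0->1]=2 prod=3 -> [16 17 1]
Step 11: demand=5,sold=1 ship[1->2]=1 ship[0->1]=2 prod=3 -> [17 18 1]
Step 12: demand=5,sold=1 ship[1->2]=1 ship[0->1]=2 prod=3 -> [18 19 1]
First stockout at step 3

3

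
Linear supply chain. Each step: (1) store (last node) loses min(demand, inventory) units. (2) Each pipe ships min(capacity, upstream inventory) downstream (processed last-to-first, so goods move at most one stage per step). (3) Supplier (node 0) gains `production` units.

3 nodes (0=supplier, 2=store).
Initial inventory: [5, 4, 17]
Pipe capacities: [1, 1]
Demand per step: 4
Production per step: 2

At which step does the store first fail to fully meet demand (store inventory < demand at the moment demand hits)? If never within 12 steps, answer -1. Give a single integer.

Step 1: demand=4,sold=4 ship[1->2]=1 ship[0->1]=1 prod=2 -> [6 4 14]
Step 2: demand=4,sold=4 ship[1->2]=1 ship[0->1]=1 prod=2 -> [7 4 11]
Step 3: demand=4,sold=4 ship[1->2]=1 ship[0->1]=1 prod=2 -> [8 4 8]
Step 4: demand=4,sold=4 ship[1->2]=1 ship[0->1]=1 prod=2 -> [9 4 5]
Step 5: demand=4,sold=4 ship[1->2]=1 ship[0->1]=1 prod=2 -> [10 4 2]
Step 6: demand=4,sold=2 ship[1->2]=1 ship[0->1]=1 prod=2 -> [11 4 1]
Step 7: demand=4,sold=1 ship[1->2]=1 ship[0->1]=1 prod=2 -> [12 4 1]
Step 8: demand=4,sold=1 ship[1->2]=1 ship[0->1]=1 prod=2 -> [13 4 1]
Step 9: demand=4,sold=1 ship[1->2]=1 ship[0->1]=1 prod=2 -> [14 4 1]
Step 10: demand=4,sold=1 ship[1->2]=1 ship[0->1]=1 prod=2 -> [15 4 1]
Step 11: demand=4,sold=1 ship[1->2]=1 ship[0->1]=1 prod=2 -> [16 4 1]
Step 12: demand=4,sold=1 ship[1->2]=1 ship[0->1]=1 prod=2 -> [17 4 1]
First stockout at step 6

6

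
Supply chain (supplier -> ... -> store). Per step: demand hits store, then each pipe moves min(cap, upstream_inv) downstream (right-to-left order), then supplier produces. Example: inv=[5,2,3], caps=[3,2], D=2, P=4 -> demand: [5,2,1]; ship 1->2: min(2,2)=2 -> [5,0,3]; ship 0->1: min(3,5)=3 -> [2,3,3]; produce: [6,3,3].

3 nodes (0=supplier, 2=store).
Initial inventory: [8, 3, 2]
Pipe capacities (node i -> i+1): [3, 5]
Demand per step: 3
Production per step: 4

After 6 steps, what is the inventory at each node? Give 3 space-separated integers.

Step 1: demand=3,sold=2 ship[1->2]=3 ship[0->1]=3 prod=4 -> inv=[9 3 3]
Step 2: demand=3,sold=3 ship[1->2]=3 ship[0->1]=3 prod=4 -> inv=[10 3 3]
Step 3: demand=3,sold=3 ship[1->2]=3 ship[0->1]=3 prod=4 -> inv=[11 3 3]
Step 4: demand=3,sold=3 ship[1->2]=3 ship[0->1]=3 prod=4 -> inv=[12 3 3]
Step 5: demand=3,sold=3 ship[1->2]=3 ship[0->1]=3 prod=4 -> inv=[13 3 3]
Step 6: demand=3,sold=3 ship[1->2]=3 ship[0->1]=3 prod=4 -> inv=[14 3 3]

14 3 3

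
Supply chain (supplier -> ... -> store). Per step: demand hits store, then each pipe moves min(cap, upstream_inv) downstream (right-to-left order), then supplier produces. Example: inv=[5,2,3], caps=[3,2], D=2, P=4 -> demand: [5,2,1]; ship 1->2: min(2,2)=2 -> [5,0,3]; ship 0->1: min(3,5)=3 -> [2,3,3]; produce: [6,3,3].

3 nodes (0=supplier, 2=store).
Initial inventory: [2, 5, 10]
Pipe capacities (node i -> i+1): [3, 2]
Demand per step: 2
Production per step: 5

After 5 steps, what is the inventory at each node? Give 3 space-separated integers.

Step 1: demand=2,sold=2 ship[1->2]=2 ship[0->1]=2 prod=5 -> inv=[5 5 10]
Step 2: demand=2,sold=2 ship[1->2]=2 ship[0->1]=3 prod=5 -> inv=[7 6 10]
Step 3: demand=2,sold=2 ship[1->2]=2 ship[0->1]=3 prod=5 -> inv=[9 7 10]
Step 4: demand=2,sold=2 ship[1->2]=2 ship[0->1]=3 prod=5 -> inv=[11 8 10]
Step 5: demand=2,sold=2 ship[1->2]=2 ship[0->1]=3 prod=5 -> inv=[13 9 10]

13 9 10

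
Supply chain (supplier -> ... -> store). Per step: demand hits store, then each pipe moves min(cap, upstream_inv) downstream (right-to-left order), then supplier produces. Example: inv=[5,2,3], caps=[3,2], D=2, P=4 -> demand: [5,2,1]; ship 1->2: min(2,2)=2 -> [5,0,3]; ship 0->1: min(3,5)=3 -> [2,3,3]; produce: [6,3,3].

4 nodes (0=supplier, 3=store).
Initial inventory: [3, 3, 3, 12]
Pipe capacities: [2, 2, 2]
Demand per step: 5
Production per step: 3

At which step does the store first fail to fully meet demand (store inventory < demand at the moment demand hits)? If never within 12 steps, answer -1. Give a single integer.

Step 1: demand=5,sold=5 ship[2->3]=2 ship[1->2]=2 ship[0->1]=2 prod=3 -> [4 3 3 9]
Step 2: demand=5,sold=5 ship[2->3]=2 ship[1->2]=2 ship[0->1]=2 prod=3 -> [5 3 3 6]
Step 3: demand=5,sold=5 ship[2->3]=2 ship[1->2]=2 ship[0->1]=2 prod=3 -> [6 3 3 3]
Step 4: demand=5,sold=3 ship[2->3]=2 ship[1->2]=2 ship[0->1]=2 prod=3 -> [7 3 3 2]
Step 5: demand=5,sold=2 ship[2->3]=2 ship[1->2]=2 ship[0->1]=2 prod=3 -> [8 3 3 2]
Step 6: demand=5,sold=2 ship[2->3]=2 ship[1->2]=2 ship[0->1]=2 prod=3 -> [9 3 3 2]
Step 7: demand=5,sold=2 ship[2->3]=2 ship[1->2]=2 ship[0->1]=2 prod=3 -> [10 3 3 2]
Step 8: demand=5,sold=2 ship[2->3]=2 ship[1->2]=2 ship[0->1]=2 prod=3 -> [11 3 3 2]
Step 9: demand=5,sold=2 ship[2->3]=2 ship[1->2]=2 ship[0->1]=2 prod=3 -> [12 3 3 2]
Step 10: demand=5,sold=2 ship[2->3]=2 ship[1->2]=2 ship[0->1]=2 prod=3 -> [13 3 3 2]
Step 11: demand=5,sold=2 ship[2->3]=2 ship[1->2]=2 ship[0->1]=2 prod=3 -> [14 3 3 2]
Step 12: demand=5,sold=2 ship[2->3]=2 ship[1->2]=2 ship[0->1]=2 prod=3 -> [15 3 3 2]
First stockout at step 4

4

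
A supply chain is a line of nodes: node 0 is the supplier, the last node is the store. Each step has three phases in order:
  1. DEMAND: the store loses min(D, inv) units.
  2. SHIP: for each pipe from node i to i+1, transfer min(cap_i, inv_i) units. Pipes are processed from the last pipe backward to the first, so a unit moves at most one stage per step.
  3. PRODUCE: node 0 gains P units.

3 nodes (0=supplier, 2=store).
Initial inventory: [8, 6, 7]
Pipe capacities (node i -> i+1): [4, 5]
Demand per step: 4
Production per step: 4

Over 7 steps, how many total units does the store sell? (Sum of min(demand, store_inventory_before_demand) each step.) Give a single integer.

Step 1: sold=4 (running total=4) -> [8 5 8]
Step 2: sold=4 (running total=8) -> [8 4 9]
Step 3: sold=4 (running total=12) -> [8 4 9]
Step 4: sold=4 (running total=16) -> [8 4 9]
Step 5: sold=4 (running total=20) -> [8 4 9]
Step 6: sold=4 (running total=24) -> [8 4 9]
Step 7: sold=4 (running total=28) -> [8 4 9]

Answer: 28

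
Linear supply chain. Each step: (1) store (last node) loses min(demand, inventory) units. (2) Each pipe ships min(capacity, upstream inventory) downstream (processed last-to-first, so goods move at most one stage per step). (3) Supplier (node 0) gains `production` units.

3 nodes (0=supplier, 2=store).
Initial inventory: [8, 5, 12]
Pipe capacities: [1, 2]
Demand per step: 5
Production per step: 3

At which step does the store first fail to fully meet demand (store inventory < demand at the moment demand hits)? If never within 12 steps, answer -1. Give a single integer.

Step 1: demand=5,sold=5 ship[1->2]=2 ship[0->1]=1 prod=3 -> [10 4 9]
Step 2: demand=5,sold=5 ship[1->2]=2 ship[0->1]=1 prod=3 -> [12 3 6]
Step 3: demand=5,sold=5 ship[1->2]=2 ship[0->1]=1 prod=3 -> [14 2 3]
Step 4: demand=5,sold=3 ship[1->2]=2 ship[0->1]=1 prod=3 -> [16 1 2]
Step 5: demand=5,sold=2 ship[1->2]=1 ship[0->1]=1 prod=3 -> [18 1 1]
Step 6: demand=5,sold=1 ship[1->2]=1 ship[0->1]=1 prod=3 -> [20 1 1]
Step 7: demand=5,sold=1 ship[1->2]=1 ship[0->1]=1 prod=3 -> [22 1 1]
Step 8: demand=5,sold=1 ship[1->2]=1 ship[0->1]=1 prod=3 -> [24 1 1]
Step 9: demand=5,sold=1 ship[1->2]=1 ship[0->1]=1 prod=3 -> [26 1 1]
Step 10: demand=5,sold=1 ship[1->2]=1 ship[0->1]=1 prod=3 -> [28 1 1]
Step 11: demand=5,sold=1 ship[1->2]=1 ship[0->1]=1 prod=3 -> [30 1 1]
Step 12: demand=5,sold=1 ship[1->2]=1 ship[0->1]=1 prod=3 -> [32 1 1]
First stockout at step 4

4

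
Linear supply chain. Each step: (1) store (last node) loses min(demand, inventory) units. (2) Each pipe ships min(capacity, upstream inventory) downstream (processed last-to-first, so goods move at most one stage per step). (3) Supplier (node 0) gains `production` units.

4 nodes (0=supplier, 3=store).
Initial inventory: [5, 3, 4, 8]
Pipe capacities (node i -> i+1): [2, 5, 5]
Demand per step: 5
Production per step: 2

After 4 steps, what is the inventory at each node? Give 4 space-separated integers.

Step 1: demand=5,sold=5 ship[2->3]=4 ship[1->2]=3 ship[0->1]=2 prod=2 -> inv=[5 2 3 7]
Step 2: demand=5,sold=5 ship[2->3]=3 ship[1->2]=2 ship[0->1]=2 prod=2 -> inv=[5 2 2 5]
Step 3: demand=5,sold=5 ship[2->3]=2 ship[1->2]=2 ship[0->1]=2 prod=2 -> inv=[5 2 2 2]
Step 4: demand=5,sold=2 ship[2->3]=2 ship[1->2]=2 ship[0->1]=2 prod=2 -> inv=[5 2 2 2]

5 2 2 2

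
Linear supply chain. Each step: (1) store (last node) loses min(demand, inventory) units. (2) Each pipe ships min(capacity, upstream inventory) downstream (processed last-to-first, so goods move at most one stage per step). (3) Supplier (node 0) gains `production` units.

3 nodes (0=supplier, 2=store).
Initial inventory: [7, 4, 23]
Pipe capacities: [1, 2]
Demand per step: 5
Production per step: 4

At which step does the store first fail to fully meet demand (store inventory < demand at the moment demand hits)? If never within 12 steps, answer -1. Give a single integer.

Step 1: demand=5,sold=5 ship[1->2]=2 ship[0->1]=1 prod=4 -> [10 3 20]
Step 2: demand=5,sold=5 ship[1->2]=2 ship[0->1]=1 prod=4 -> [13 2 17]
Step 3: demand=5,sold=5 ship[1->2]=2 ship[0->1]=1 prod=4 -> [16 1 14]
Step 4: demand=5,sold=5 ship[1->2]=1 ship[0->1]=1 prod=4 -> [19 1 10]
Step 5: demand=5,sold=5 ship[1->2]=1 ship[0->1]=1 prod=4 -> [22 1 6]
Step 6: demand=5,sold=5 ship[1->2]=1 ship[0->1]=1 prod=4 -> [25 1 2]
Step 7: demand=5,sold=2 ship[1->2]=1 ship[0->1]=1 prod=4 -> [28 1 1]
Step 8: demand=5,sold=1 ship[1->2]=1 ship[0->1]=1 prod=4 -> [31 1 1]
Step 9: demand=5,sold=1 ship[1->2]=1 ship[0->1]=1 prod=4 -> [34 1 1]
Step 10: demand=5,sold=1 ship[1->2]=1 ship[0->1]=1 prod=4 -> [37 1 1]
Step 11: demand=5,sold=1 ship[1->2]=1 ship[0->1]=1 prod=4 -> [40 1 1]
Step 12: demand=5,sold=1 ship[1->2]=1 ship[0->1]=1 prod=4 -> [43 1 1]
First stockout at step 7

7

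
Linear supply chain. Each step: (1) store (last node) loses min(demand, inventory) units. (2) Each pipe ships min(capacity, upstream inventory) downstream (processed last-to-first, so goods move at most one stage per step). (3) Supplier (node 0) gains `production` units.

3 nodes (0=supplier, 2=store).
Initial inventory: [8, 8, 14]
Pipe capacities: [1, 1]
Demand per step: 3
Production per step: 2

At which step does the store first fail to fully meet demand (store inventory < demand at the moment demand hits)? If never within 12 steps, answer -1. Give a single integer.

Step 1: demand=3,sold=3 ship[1->2]=1 ship[0->1]=1 prod=2 -> [9 8 12]
Step 2: demand=3,sold=3 ship[1->2]=1 ship[0->1]=1 prod=2 -> [10 8 10]
Step 3: demand=3,sold=3 ship[1->2]=1 ship[0->1]=1 prod=2 -> [11 8 8]
Step 4: demand=3,sold=3 ship[1->2]=1 ship[0->1]=1 prod=2 -> [12 8 6]
Step 5: demand=3,sold=3 ship[1->2]=1 ship[0->1]=1 prod=2 -> [13 8 4]
Step 6: demand=3,sold=3 ship[1->2]=1 ship[0->1]=1 prod=2 -> [14 8 2]
Step 7: demand=3,sold=2 ship[1->2]=1 ship[0->1]=1 prod=2 -> [15 8 1]
Step 8: demand=3,sold=1 ship[1->2]=1 ship[0->1]=1 prod=2 -> [16 8 1]
Step 9: demand=3,sold=1 ship[1->2]=1 ship[0->1]=1 prod=2 -> [17 8 1]
Step 10: demand=3,sold=1 ship[1->2]=1 ship[0->1]=1 prod=2 -> [18 8 1]
Step 11: demand=3,sold=1 ship[1->2]=1 ship[0->1]=1 prod=2 -> [19 8 1]
Step 12: demand=3,sold=1 ship[1->2]=1 ship[0->1]=1 prod=2 -> [20 8 1]
First stockout at step 7

7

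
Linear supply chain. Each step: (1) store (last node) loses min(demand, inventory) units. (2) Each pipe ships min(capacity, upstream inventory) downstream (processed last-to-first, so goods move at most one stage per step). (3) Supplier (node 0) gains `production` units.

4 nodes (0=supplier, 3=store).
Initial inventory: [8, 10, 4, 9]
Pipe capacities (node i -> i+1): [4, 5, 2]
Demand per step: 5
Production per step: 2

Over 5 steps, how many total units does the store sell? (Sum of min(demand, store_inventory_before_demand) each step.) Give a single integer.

Answer: 17

Derivation:
Step 1: sold=5 (running total=5) -> [6 9 7 6]
Step 2: sold=5 (running total=10) -> [4 8 10 3]
Step 3: sold=3 (running total=13) -> [2 7 13 2]
Step 4: sold=2 (running total=15) -> [2 4 16 2]
Step 5: sold=2 (running total=17) -> [2 2 18 2]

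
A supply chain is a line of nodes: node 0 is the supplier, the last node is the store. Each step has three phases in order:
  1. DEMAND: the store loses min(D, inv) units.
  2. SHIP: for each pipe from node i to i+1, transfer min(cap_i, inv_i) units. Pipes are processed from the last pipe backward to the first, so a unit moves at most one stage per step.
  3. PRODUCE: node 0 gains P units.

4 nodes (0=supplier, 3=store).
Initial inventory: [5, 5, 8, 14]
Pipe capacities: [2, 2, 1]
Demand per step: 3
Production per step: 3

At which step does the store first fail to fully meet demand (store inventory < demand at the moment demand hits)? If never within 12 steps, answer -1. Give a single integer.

Step 1: demand=3,sold=3 ship[2->3]=1 ship[1->2]=2 ship[0->1]=2 prod=3 -> [6 5 9 12]
Step 2: demand=3,sold=3 ship[2->3]=1 ship[1->2]=2 ship[0->1]=2 prod=3 -> [7 5 10 10]
Step 3: demand=3,sold=3 ship[2->3]=1 ship[1->2]=2 ship[0->1]=2 prod=3 -> [8 5 11 8]
Step 4: demand=3,sold=3 ship[2->3]=1 ship[1->2]=2 ship[0->1]=2 prod=3 -> [9 5 12 6]
Step 5: demand=3,sold=3 ship[2->3]=1 ship[1->2]=2 ship[0->1]=2 prod=3 -> [10 5 13 4]
Step 6: demand=3,sold=3 ship[2->3]=1 ship[1->2]=2 ship[0->1]=2 prod=3 -> [11 5 14 2]
Step 7: demand=3,sold=2 ship[2->3]=1 ship[1->2]=2 ship[0->1]=2 prod=3 -> [12 5 15 1]
Step 8: demand=3,sold=1 ship[2->3]=1 ship[1->2]=2 ship[0->1]=2 prod=3 -> [13 5 16 1]
Step 9: demand=3,sold=1 ship[2->3]=1 ship[1->2]=2 ship[0->1]=2 prod=3 -> [14 5 17 1]
Step 10: demand=3,sold=1 ship[2->3]=1 ship[1->2]=2 ship[0->1]=2 prod=3 -> [15 5 18 1]
Step 11: demand=3,sold=1 ship[2->3]=1 ship[1->2]=2 ship[0->1]=2 prod=3 -> [16 5 19 1]
Step 12: demand=3,sold=1 ship[2->3]=1 ship[1->2]=2 ship[0->1]=2 prod=3 -> [17 5 20 1]
First stockout at step 7

7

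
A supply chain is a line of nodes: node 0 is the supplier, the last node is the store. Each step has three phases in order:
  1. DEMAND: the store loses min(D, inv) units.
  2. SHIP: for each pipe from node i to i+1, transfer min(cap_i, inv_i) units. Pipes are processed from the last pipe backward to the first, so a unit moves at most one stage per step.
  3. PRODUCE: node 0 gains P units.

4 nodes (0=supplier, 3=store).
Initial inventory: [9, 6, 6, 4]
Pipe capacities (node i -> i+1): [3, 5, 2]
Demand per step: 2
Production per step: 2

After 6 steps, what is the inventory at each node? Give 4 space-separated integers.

Step 1: demand=2,sold=2 ship[2->3]=2 ship[1->2]=5 ship[0->1]=3 prod=2 -> inv=[8 4 9 4]
Step 2: demand=2,sold=2 ship[2->3]=2 ship[1->2]=4 ship[0->1]=3 prod=2 -> inv=[7 3 11 4]
Step 3: demand=2,sold=2 ship[2->3]=2 ship[1->2]=3 ship[0->1]=3 prod=2 -> inv=[6 3 12 4]
Step 4: demand=2,sold=2 ship[2->3]=2 ship[1->2]=3 ship[0->1]=3 prod=2 -> inv=[5 3 13 4]
Step 5: demand=2,sold=2 ship[2->3]=2 ship[1->2]=3 ship[0->1]=3 prod=2 -> inv=[4 3 14 4]
Step 6: demand=2,sold=2 ship[2->3]=2 ship[1->2]=3 ship[0->1]=3 prod=2 -> inv=[3 3 15 4]

3 3 15 4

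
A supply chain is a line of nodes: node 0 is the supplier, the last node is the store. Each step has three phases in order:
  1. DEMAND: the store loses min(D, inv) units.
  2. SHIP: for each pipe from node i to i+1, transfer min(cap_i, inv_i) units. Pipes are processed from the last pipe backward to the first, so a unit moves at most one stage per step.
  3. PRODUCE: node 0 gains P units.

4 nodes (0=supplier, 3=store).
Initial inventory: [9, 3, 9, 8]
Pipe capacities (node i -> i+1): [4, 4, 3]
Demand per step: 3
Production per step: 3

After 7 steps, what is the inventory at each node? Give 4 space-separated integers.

Step 1: demand=3,sold=3 ship[2->3]=3 ship[1->2]=3 ship[0->1]=4 prod=3 -> inv=[8 4 9 8]
Step 2: demand=3,sold=3 ship[2->3]=3 ship[1->2]=4 ship[0->1]=4 prod=3 -> inv=[7 4 10 8]
Step 3: demand=3,sold=3 ship[2->3]=3 ship[1->2]=4 ship[0->1]=4 prod=3 -> inv=[6 4 11 8]
Step 4: demand=3,sold=3 ship[2->3]=3 ship[1->2]=4 ship[0->1]=4 prod=3 -> inv=[5 4 12 8]
Step 5: demand=3,sold=3 ship[2->3]=3 ship[1->2]=4 ship[0->1]=4 prod=3 -> inv=[4 4 13 8]
Step 6: demand=3,sold=3 ship[2->3]=3 ship[1->2]=4 ship[0->1]=4 prod=3 -> inv=[3 4 14 8]
Step 7: demand=3,sold=3 ship[2->3]=3 ship[1->2]=4 ship[0->1]=3 prod=3 -> inv=[3 3 15 8]

3 3 15 8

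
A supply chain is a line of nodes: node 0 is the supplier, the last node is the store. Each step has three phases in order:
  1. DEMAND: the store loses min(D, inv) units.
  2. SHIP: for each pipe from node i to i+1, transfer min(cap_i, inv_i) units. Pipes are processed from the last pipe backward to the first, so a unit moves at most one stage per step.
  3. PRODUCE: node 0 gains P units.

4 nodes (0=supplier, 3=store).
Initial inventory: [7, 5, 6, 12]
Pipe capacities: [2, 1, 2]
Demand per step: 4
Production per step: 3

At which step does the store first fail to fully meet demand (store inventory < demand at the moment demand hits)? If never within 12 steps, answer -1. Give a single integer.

Step 1: demand=4,sold=4 ship[2->3]=2 ship[1->2]=1 ship[0->1]=2 prod=3 -> [8 6 5 10]
Step 2: demand=4,sold=4 ship[2->3]=2 ship[1->2]=1 ship[0->1]=2 prod=3 -> [9 7 4 8]
Step 3: demand=4,sold=4 ship[2->3]=2 ship[1->2]=1 ship[0->1]=2 prod=3 -> [10 8 3 6]
Step 4: demand=4,sold=4 ship[2->3]=2 ship[1->2]=1 ship[0->1]=2 prod=3 -> [11 9 2 4]
Step 5: demand=4,sold=4 ship[2->3]=2 ship[1->2]=1 ship[0->1]=2 prod=3 -> [12 10 1 2]
Step 6: demand=4,sold=2 ship[2->3]=1 ship[1->2]=1 ship[0->1]=2 prod=3 -> [13 11 1 1]
Step 7: demand=4,sold=1 ship[2->3]=1 ship[1->2]=1 ship[0->1]=2 prod=3 -> [14 12 1 1]
Step 8: demand=4,sold=1 ship[2->3]=1 ship[1->2]=1 ship[0->1]=2 prod=3 -> [15 13 1 1]
Step 9: demand=4,sold=1 ship[2->3]=1 ship[1->2]=1 ship[0->1]=2 prod=3 -> [16 14 1 1]
Step 10: demand=4,sold=1 ship[2->3]=1 ship[1->2]=1 ship[0->1]=2 prod=3 -> [17 15 1 1]
Step 11: demand=4,sold=1 ship[2->3]=1 ship[1->2]=1 ship[0->1]=2 prod=3 -> [18 16 1 1]
Step 12: demand=4,sold=1 ship[2->3]=1 ship[1->2]=1 ship[0->1]=2 prod=3 -> [19 17 1 1]
First stockout at step 6

6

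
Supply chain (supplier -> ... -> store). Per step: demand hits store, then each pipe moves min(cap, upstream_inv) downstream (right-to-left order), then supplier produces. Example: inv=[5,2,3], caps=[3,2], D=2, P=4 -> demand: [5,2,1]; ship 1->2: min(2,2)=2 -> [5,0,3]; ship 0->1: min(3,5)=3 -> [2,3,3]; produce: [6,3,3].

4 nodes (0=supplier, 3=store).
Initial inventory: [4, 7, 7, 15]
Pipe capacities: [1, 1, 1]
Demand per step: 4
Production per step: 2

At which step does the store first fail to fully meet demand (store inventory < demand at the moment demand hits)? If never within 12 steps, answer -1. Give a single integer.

Step 1: demand=4,sold=4 ship[2->3]=1 ship[1->2]=1 ship[0->1]=1 prod=2 -> [5 7 7 12]
Step 2: demand=4,sold=4 ship[2->3]=1 ship[1->2]=1 ship[0->1]=1 prod=2 -> [6 7 7 9]
Step 3: demand=4,sold=4 ship[2->3]=1 ship[1->2]=1 ship[0->1]=1 prod=2 -> [7 7 7 6]
Step 4: demand=4,sold=4 ship[2->3]=1 ship[1->2]=1 ship[0->1]=1 prod=2 -> [8 7 7 3]
Step 5: demand=4,sold=3 ship[2->3]=1 ship[1->2]=1 ship[0->1]=1 prod=2 -> [9 7 7 1]
Step 6: demand=4,sold=1 ship[2->3]=1 ship[1->2]=1 ship[0->1]=1 prod=2 -> [10 7 7 1]
Step 7: demand=4,sold=1 ship[2->3]=1 ship[1->2]=1 ship[0->1]=1 prod=2 -> [11 7 7 1]
Step 8: demand=4,sold=1 ship[2->3]=1 ship[1->2]=1 ship[0->1]=1 prod=2 -> [12 7 7 1]
Step 9: demand=4,sold=1 ship[2->3]=1 ship[1->2]=1 ship[0->1]=1 prod=2 -> [13 7 7 1]
Step 10: demand=4,sold=1 ship[2->3]=1 ship[1->2]=1 ship[0->1]=1 prod=2 -> [14 7 7 1]
Step 11: demand=4,sold=1 ship[2->3]=1 ship[1->2]=1 ship[0->1]=1 prod=2 -> [15 7 7 1]
Step 12: demand=4,sold=1 ship[2->3]=1 ship[1->2]=1 ship[0->1]=1 prod=2 -> [16 7 7 1]
First stockout at step 5

5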